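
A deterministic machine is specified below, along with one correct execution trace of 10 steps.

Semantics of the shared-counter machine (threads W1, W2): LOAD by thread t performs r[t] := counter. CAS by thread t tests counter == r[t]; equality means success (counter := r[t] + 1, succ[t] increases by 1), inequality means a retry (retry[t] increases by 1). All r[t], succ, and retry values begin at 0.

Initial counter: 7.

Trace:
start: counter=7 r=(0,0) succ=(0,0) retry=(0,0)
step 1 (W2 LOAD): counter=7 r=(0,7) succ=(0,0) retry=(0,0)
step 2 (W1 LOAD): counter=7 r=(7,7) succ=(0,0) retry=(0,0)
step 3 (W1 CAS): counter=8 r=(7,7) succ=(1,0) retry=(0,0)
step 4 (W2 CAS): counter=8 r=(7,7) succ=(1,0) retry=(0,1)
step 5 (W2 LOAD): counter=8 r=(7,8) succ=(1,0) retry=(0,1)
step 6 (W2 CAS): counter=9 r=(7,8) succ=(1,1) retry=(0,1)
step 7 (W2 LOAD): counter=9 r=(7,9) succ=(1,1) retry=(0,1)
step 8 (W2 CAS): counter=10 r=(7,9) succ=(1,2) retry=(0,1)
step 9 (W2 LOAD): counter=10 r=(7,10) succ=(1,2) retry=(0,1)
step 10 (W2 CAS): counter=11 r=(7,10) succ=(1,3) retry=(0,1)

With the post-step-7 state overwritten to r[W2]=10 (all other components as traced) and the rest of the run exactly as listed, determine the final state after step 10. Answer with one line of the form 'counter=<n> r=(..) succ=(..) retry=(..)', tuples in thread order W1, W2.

state after step 7 := counter=9 r=(7,10) succ=(1,1) retry=(0,1)
step 8 (W2 CAS): counter=9 r=(7,10) succ=(1,1) retry=(0,2)
step 9 (W2 LOAD): counter=9 r=(7,9) succ=(1,1) retry=(0,2)
step 10 (W2 CAS): counter=10 r=(7,9) succ=(1,2) retry=(0,2)

counter=10 r=(7,9) succ=(1,2) retry=(0,2)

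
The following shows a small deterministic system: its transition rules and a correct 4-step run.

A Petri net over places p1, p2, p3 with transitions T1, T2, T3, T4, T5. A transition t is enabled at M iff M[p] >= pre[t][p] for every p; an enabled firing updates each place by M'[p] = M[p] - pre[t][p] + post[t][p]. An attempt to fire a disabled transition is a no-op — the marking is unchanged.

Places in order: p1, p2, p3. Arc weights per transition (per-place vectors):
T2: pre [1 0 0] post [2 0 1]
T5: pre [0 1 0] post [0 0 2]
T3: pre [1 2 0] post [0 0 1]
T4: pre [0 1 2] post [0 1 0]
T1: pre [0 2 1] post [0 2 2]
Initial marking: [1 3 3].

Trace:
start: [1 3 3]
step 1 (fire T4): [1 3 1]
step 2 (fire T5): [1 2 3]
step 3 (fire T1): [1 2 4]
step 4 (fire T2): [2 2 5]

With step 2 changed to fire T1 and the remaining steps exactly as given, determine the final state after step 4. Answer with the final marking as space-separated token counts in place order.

(re-executing from step 2 with the substitution; state before step 2: [1 3 1])
step 2 (fire T1): [1 3 2]
step 3 (fire T1): [1 3 3]
step 4 (fire T2): [2 3 4]

2 3 4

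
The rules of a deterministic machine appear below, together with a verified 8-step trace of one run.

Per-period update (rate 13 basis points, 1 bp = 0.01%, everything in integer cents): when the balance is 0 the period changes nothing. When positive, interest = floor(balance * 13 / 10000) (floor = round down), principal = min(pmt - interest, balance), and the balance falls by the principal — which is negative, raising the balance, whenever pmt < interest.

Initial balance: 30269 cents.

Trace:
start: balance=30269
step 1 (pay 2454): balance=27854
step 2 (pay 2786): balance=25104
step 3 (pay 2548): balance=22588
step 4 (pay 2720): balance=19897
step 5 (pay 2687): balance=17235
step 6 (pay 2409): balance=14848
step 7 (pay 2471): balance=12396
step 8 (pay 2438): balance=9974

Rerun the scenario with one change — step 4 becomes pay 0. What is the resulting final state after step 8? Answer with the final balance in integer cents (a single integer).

(re-executing from step 4 with the substitution; state before step 4: balance=22588)
step 4 (pay 0): balance=22617
step 5 (pay 2687): balance=19959
step 6 (pay 2409): balance=17575
step 7 (pay 2471): balance=15126
step 8 (pay 2438): balance=12707

12707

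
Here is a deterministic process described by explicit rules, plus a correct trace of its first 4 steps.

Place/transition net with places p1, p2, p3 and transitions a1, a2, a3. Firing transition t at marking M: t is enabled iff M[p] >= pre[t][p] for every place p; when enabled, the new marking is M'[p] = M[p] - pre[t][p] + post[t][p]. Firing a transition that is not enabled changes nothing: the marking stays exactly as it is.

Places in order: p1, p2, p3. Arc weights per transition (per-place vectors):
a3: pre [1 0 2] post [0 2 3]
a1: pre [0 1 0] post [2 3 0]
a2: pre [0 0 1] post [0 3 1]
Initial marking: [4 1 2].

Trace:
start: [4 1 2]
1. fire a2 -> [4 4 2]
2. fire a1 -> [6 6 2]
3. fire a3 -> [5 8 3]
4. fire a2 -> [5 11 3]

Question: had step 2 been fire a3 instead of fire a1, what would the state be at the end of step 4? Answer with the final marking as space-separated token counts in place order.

(re-executing from step 2 with the substitution; state before step 2: [4 4 2])
2. fire a3 -> [3 6 3]
3. fire a3 -> [2 8 4]
4. fire a2 -> [2 11 4]

2 11 4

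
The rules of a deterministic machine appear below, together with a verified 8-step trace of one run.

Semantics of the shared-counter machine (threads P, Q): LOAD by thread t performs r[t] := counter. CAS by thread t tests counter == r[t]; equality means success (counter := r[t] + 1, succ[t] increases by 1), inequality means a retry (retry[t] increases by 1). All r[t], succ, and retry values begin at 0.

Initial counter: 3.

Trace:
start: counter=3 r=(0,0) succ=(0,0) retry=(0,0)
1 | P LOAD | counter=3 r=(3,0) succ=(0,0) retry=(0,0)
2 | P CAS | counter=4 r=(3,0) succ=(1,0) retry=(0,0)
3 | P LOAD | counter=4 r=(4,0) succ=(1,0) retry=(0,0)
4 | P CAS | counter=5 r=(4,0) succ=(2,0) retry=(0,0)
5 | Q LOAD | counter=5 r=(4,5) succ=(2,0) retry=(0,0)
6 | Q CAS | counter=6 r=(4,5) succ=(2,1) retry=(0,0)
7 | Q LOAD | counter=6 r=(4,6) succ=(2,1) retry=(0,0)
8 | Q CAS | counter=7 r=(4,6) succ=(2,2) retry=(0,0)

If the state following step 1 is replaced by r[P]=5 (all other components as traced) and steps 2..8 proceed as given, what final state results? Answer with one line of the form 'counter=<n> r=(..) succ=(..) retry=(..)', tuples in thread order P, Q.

state after step 1 := counter=3 r=(5,0) succ=(0,0) retry=(0,0)
2 | P CAS | counter=3 r=(5,0) succ=(0,0) retry=(1,0)
3 | P LOAD | counter=3 r=(3,0) succ=(0,0) retry=(1,0)
4 | P CAS | counter=4 r=(3,0) succ=(1,0) retry=(1,0)
5 | Q LOAD | counter=4 r=(3,4) succ=(1,0) retry=(1,0)
6 | Q CAS | counter=5 r=(3,4) succ=(1,1) retry=(1,0)
7 | Q LOAD | counter=5 r=(3,5) succ=(1,1) retry=(1,0)
8 | Q CAS | counter=6 r=(3,5) succ=(1,2) retry=(1,0)

counter=6 r=(3,5) succ=(1,2) retry=(1,0)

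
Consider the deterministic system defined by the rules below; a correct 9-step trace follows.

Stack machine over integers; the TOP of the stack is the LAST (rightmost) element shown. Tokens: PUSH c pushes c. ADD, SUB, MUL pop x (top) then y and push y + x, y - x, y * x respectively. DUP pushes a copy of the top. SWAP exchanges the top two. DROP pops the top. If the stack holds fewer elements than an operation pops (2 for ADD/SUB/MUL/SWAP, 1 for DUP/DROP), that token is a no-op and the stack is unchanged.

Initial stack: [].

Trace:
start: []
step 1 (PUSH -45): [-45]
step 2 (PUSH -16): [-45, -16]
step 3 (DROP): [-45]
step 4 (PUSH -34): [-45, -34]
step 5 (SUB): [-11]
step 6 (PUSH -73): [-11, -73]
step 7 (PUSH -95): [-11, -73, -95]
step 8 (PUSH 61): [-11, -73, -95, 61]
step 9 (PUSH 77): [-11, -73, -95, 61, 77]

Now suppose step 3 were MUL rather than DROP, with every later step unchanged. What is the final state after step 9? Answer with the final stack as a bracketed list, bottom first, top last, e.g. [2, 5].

[754, -73, -95, 61, 77]

(re-executing from step 3 with the substitution; state before step 3: [-45, -16])
step 3 (MUL): [720]
step 4 (PUSH -34): [720, -34]
step 5 (SUB): [754]
step 6 (PUSH -73): [754, -73]
step 7 (PUSH -95): [754, -73, -95]
step 8 (PUSH 61): [754, -73, -95, 61]
step 9 (PUSH 77): [754, -73, -95, 61, 77]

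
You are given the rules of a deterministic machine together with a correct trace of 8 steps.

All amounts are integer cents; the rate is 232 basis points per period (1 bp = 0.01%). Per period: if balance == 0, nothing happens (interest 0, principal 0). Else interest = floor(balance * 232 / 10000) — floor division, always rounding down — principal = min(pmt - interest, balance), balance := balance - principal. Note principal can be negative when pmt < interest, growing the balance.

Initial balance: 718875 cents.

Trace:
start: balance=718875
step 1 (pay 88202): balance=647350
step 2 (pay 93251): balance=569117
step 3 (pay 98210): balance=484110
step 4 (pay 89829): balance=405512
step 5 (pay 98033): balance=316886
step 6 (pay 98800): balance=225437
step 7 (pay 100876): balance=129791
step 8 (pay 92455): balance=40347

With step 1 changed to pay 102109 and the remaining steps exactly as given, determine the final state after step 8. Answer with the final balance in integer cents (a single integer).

(re-executing from step 1 with the substitution; state before step 1: balance=718875)
step 1 (pay 102109): balance=633443
step 2 (pay 93251): balance=554887
step 3 (pay 98210): balance=469550
step 4 (pay 89829): balance=390614
step 5 (pay 98033): balance=301643
step 6 (pay 98800): balance=209841
step 7 (pay 100876): balance=113833
step 8 (pay 92455): balance=24018

24018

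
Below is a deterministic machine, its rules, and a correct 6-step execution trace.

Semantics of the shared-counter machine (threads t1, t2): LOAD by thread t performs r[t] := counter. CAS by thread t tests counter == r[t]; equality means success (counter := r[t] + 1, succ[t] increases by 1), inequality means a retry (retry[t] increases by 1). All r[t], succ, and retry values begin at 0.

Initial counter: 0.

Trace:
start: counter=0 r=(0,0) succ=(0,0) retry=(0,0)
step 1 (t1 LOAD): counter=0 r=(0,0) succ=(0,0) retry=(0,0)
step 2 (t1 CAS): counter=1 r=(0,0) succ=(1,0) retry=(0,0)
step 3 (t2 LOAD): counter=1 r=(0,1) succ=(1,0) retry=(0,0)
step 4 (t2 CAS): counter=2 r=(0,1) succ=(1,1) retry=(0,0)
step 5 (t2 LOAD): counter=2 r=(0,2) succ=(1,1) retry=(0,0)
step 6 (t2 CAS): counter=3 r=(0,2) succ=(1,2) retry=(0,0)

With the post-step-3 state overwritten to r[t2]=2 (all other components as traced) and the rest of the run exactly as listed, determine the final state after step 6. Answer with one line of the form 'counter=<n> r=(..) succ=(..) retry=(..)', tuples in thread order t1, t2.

state after step 3 := counter=1 r=(0,2) succ=(1,0) retry=(0,0)
step 4 (t2 CAS): counter=1 r=(0,2) succ=(1,0) retry=(0,1)
step 5 (t2 LOAD): counter=1 r=(0,1) succ=(1,0) retry=(0,1)
step 6 (t2 CAS): counter=2 r=(0,1) succ=(1,1) retry=(0,1)

counter=2 r=(0,1) succ=(1,1) retry=(0,1)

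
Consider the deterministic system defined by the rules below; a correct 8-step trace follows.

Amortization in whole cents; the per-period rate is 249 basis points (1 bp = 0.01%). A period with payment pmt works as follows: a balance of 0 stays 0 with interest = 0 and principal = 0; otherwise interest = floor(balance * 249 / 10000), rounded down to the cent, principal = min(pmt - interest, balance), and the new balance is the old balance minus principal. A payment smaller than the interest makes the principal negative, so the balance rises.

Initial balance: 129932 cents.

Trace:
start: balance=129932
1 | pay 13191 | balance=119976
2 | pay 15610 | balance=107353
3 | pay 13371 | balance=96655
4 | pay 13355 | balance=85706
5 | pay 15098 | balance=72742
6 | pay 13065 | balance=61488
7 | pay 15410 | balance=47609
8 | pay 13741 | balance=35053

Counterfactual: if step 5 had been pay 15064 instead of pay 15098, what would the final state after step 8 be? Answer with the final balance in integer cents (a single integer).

(re-executing from step 5 with the substitution; state before step 5: balance=85706)
5 | pay 15064 | balance=72776
6 | pay 13065 | balance=61523
7 | pay 15410 | balance=47644
8 | pay 13741 | balance=35089

35089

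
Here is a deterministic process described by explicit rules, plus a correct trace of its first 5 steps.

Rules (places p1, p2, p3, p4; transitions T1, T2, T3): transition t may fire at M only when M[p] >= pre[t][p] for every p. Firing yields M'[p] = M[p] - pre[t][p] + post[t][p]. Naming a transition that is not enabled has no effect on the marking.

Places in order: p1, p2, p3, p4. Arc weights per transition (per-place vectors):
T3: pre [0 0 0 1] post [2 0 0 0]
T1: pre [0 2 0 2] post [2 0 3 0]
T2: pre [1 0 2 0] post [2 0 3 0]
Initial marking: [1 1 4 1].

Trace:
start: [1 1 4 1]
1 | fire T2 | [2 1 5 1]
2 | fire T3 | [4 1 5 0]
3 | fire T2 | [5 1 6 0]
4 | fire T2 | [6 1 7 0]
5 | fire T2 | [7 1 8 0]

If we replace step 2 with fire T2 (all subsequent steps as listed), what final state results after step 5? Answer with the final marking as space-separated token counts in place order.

(re-executing from step 2 with the substitution; state before step 2: [2 1 5 1])
2 | fire T2 | [3 1 6 1]
3 | fire T2 | [4 1 7 1]
4 | fire T2 | [5 1 8 1]
5 | fire T2 | [6 1 9 1]

6 1 9 1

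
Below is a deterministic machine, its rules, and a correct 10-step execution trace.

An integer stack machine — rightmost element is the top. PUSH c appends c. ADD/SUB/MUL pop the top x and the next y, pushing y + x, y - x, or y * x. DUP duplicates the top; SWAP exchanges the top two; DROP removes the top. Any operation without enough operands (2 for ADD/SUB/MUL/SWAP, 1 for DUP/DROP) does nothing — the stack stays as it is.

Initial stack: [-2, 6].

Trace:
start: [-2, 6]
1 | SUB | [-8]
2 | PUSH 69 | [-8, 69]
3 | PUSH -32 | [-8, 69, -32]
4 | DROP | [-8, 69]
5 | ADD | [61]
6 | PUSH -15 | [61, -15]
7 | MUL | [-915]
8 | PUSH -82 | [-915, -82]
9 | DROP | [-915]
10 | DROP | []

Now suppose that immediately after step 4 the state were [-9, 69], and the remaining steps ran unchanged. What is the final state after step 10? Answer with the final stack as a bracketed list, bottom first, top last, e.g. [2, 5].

state after step 4 := [-9, 69]
5 | ADD | [60]
6 | PUSH -15 | [60, -15]
7 | MUL | [-900]
8 | PUSH -82 | [-900, -82]
9 | DROP | [-900]
10 | DROP | []

[]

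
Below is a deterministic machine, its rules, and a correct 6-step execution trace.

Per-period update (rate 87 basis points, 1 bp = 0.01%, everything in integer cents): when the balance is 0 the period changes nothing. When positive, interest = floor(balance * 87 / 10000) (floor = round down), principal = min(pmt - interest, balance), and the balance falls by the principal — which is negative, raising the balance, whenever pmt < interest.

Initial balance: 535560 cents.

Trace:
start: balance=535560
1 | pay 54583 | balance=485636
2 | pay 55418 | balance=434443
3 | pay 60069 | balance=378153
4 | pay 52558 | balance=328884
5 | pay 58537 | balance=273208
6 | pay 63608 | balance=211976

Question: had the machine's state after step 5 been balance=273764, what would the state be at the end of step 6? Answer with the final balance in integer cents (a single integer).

state after step 5 := balance=273764
6 | pay 63608 | balance=212537

212537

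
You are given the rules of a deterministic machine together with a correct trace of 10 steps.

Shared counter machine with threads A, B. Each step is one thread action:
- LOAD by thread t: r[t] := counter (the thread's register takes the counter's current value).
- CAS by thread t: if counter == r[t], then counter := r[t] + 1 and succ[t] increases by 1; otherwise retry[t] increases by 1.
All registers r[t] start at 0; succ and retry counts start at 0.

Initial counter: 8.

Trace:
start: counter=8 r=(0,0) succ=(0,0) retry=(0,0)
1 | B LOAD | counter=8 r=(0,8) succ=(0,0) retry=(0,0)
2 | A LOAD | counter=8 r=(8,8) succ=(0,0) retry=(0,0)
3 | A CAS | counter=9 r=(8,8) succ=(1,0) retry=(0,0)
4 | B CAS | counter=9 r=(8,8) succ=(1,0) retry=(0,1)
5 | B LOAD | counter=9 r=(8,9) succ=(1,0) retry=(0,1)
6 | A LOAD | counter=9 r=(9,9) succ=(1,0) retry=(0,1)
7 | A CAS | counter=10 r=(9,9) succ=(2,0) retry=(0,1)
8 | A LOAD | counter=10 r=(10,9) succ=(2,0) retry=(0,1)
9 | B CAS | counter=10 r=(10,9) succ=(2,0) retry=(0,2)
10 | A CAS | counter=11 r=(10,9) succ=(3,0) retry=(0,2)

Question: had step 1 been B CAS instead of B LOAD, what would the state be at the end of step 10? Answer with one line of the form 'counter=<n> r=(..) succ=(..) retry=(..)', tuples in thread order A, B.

counter=11 r=(10,9) succ=(3,0) retry=(0,3)

(re-executing from step 1 with the substitution; state before step 1: counter=8 r=(0,0) succ=(0,0) retry=(0,0))
1 | B CAS | counter=8 r=(0,0) succ=(0,0) retry=(0,1)
2 | A LOAD | counter=8 r=(8,0) succ=(0,0) retry=(0,1)
3 | A CAS | counter=9 r=(8,0) succ=(1,0) retry=(0,1)
4 | B CAS | counter=9 r=(8,0) succ=(1,0) retry=(0,2)
5 | B LOAD | counter=9 r=(8,9) succ=(1,0) retry=(0,2)
6 | A LOAD | counter=9 r=(9,9) succ=(1,0) retry=(0,2)
7 | A CAS | counter=10 r=(9,9) succ=(2,0) retry=(0,2)
8 | A LOAD | counter=10 r=(10,9) succ=(2,0) retry=(0,2)
9 | B CAS | counter=10 r=(10,9) succ=(2,0) retry=(0,3)
10 | A CAS | counter=11 r=(10,9) succ=(3,0) retry=(0,3)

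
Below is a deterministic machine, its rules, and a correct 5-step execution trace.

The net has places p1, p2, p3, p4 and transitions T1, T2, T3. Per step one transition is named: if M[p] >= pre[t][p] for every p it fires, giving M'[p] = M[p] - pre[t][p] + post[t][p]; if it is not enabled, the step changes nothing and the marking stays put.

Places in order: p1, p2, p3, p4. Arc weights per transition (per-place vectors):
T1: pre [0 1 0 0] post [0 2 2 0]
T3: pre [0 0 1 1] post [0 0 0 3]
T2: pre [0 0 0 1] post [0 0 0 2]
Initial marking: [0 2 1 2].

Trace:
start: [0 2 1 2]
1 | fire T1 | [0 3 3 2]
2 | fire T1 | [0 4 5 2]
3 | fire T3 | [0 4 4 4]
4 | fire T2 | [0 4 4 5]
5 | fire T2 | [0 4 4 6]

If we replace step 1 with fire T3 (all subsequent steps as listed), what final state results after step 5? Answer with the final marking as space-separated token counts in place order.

(re-executing from step 1 with the substitution; state before step 1: [0 2 1 2])
1 | fire T3 | [0 2 0 4]
2 | fire T1 | [0 3 2 4]
3 | fire T3 | [0 3 1 6]
4 | fire T2 | [0 3 1 7]
5 | fire T2 | [0 3 1 8]

0 3 1 8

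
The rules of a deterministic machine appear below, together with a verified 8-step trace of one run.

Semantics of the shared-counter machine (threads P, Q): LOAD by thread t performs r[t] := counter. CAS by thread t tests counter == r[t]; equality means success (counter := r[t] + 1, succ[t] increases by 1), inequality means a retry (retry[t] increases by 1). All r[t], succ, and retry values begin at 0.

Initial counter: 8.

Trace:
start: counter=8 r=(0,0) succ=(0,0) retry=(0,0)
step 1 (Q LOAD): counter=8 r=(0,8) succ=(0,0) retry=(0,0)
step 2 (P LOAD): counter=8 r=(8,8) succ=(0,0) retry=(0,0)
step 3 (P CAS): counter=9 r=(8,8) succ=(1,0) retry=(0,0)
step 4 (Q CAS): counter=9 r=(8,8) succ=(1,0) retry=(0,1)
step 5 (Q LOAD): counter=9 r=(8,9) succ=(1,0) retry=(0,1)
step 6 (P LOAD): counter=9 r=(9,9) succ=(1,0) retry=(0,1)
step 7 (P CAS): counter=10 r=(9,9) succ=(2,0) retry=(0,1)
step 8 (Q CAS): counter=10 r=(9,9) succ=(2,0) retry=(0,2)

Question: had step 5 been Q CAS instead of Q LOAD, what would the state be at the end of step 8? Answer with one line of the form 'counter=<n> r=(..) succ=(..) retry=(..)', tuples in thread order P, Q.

counter=10 r=(9,8) succ=(2,0) retry=(0,3)

(re-executing from step 5 with the substitution; state before step 5: counter=9 r=(8,8) succ=(1,0) retry=(0,1))
step 5 (Q CAS): counter=9 r=(8,8) succ=(1,0) retry=(0,2)
step 6 (P LOAD): counter=9 r=(9,8) succ=(1,0) retry=(0,2)
step 7 (P CAS): counter=10 r=(9,8) succ=(2,0) retry=(0,2)
step 8 (Q CAS): counter=10 r=(9,8) succ=(2,0) retry=(0,3)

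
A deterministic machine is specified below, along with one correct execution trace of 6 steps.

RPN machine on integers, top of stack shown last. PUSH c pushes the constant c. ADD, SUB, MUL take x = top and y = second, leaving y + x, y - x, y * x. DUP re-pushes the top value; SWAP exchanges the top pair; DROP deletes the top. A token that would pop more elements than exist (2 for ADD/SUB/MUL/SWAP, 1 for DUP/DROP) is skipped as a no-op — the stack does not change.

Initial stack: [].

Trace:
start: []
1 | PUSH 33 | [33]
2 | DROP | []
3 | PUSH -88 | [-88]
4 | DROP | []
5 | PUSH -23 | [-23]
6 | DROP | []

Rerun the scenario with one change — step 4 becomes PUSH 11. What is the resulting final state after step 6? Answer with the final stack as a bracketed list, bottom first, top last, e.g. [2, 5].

[-88, 11]

(re-executing from step 4 with the substitution; state before step 4: [-88])
4 | PUSH 11 | [-88, 11]
5 | PUSH -23 | [-88, 11, -23]
6 | DROP | [-88, 11]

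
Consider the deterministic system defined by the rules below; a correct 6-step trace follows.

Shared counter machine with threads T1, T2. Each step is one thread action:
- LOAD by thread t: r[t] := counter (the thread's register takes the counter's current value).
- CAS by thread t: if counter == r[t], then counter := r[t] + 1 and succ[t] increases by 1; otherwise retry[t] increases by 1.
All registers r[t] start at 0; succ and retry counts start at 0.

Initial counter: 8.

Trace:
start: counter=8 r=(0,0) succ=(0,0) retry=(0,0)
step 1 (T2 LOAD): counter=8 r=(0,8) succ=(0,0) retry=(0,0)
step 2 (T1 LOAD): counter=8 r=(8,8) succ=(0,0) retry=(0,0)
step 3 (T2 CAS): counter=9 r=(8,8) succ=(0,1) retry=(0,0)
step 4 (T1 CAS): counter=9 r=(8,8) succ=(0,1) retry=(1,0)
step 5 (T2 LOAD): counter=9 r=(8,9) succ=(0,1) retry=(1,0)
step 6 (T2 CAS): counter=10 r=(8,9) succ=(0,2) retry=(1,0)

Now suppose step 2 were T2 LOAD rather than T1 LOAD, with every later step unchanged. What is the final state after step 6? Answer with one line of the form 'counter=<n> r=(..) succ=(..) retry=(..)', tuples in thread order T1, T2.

(re-executing from step 2 with the substitution; state before step 2: counter=8 r=(0,8) succ=(0,0) retry=(0,0))
step 2 (T2 LOAD): counter=8 r=(0,8) succ=(0,0) retry=(0,0)
step 3 (T2 CAS): counter=9 r=(0,8) succ=(0,1) retry=(0,0)
step 4 (T1 CAS): counter=9 r=(0,8) succ=(0,1) retry=(1,0)
step 5 (T2 LOAD): counter=9 r=(0,9) succ=(0,1) retry=(1,0)
step 6 (T2 CAS): counter=10 r=(0,9) succ=(0,2) retry=(1,0)

counter=10 r=(0,9) succ=(0,2) retry=(1,0)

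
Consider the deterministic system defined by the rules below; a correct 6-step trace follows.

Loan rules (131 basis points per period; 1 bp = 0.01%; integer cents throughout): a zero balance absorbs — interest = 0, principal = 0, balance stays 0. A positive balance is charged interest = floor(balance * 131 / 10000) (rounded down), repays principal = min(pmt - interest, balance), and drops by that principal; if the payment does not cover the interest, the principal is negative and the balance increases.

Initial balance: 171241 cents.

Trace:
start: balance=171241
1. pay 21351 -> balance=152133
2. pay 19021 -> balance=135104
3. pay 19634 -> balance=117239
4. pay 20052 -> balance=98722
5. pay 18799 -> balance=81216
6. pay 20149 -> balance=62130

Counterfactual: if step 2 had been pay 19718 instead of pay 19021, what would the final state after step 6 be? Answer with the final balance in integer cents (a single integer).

(re-executing from step 2 with the substitution; state before step 2: balance=152133)
2. pay 19718 -> balance=134407
3. pay 19634 -> balance=116533
4. pay 20052 -> balance=98007
5. pay 18799 -> balance=80491
6. pay 20149 -> balance=61396

61396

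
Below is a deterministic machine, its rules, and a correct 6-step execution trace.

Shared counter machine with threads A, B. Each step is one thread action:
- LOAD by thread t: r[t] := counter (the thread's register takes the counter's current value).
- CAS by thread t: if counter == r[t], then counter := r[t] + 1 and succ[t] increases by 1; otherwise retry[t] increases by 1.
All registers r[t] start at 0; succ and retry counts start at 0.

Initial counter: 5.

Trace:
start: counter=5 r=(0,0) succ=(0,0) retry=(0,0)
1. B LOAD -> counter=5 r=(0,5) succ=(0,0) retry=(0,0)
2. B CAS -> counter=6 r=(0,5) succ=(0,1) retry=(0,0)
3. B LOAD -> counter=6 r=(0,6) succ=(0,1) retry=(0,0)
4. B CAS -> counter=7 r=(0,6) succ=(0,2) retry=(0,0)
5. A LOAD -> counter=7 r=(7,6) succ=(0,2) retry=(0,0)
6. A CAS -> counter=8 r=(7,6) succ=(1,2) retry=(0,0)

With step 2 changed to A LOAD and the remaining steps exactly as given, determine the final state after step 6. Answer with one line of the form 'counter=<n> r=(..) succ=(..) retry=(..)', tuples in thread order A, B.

(re-executing from step 2 with the substitution; state before step 2: counter=5 r=(0,5) succ=(0,0) retry=(0,0))
2. A LOAD -> counter=5 r=(5,5) succ=(0,0) retry=(0,0)
3. B LOAD -> counter=5 r=(5,5) succ=(0,0) retry=(0,0)
4. B CAS -> counter=6 r=(5,5) succ=(0,1) retry=(0,0)
5. A LOAD -> counter=6 r=(6,5) succ=(0,1) retry=(0,0)
6. A CAS -> counter=7 r=(6,5) succ=(1,1) retry=(0,0)

counter=7 r=(6,5) succ=(1,1) retry=(0,0)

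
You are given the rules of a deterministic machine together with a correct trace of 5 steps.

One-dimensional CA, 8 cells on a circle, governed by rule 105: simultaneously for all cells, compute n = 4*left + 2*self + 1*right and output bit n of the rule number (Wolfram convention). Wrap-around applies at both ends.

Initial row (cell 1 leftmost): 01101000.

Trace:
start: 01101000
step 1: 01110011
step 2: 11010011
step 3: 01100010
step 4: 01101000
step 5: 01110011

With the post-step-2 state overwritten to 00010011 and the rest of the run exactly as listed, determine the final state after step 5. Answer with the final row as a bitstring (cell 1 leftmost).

10011110

state after step 2 := 00010011
step 3: 01000011
step 4: 10011011
step 5: 10011110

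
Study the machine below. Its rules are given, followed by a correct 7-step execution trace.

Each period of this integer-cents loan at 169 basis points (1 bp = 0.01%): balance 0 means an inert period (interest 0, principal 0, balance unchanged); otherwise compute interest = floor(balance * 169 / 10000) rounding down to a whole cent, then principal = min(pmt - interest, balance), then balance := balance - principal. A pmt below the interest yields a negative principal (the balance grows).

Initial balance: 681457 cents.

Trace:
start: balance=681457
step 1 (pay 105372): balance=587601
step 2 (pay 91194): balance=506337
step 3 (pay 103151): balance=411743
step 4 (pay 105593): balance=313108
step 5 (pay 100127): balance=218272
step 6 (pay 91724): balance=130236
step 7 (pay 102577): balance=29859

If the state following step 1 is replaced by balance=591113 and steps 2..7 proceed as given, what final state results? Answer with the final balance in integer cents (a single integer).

state after step 1 := balance=591113
step 2 (pay 91194): balance=509908
step 3 (pay 103151): balance=415374
step 4 (pay 105593): balance=316800
step 5 (pay 100127): balance=222026
step 6 (pay 91724): balance=134054
step 7 (pay 102577): balance=33742

33742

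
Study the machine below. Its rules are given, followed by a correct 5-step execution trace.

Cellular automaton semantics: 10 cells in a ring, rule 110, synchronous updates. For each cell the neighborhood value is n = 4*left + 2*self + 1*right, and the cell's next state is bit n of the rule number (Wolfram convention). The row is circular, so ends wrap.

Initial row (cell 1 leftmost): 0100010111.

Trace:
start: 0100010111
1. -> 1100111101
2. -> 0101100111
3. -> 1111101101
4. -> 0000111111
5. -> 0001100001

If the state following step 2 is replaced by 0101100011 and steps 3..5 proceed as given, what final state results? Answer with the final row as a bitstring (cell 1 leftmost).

state after step 2 := 0101100011
3. -> 1111100111
4. -> 0000101100
5. -> 0001111100

0001111100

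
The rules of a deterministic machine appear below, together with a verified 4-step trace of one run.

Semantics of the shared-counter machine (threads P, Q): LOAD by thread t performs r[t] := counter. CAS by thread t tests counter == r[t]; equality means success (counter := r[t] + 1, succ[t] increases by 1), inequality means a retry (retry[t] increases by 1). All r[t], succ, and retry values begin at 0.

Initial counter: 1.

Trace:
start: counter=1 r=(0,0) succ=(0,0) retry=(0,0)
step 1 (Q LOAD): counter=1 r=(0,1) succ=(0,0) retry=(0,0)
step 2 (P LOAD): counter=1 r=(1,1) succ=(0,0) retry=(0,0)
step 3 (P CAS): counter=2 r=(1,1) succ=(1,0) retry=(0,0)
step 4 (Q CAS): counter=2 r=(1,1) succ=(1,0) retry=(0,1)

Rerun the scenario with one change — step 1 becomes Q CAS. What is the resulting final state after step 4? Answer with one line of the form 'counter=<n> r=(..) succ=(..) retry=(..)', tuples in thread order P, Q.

counter=2 r=(1,0) succ=(1,0) retry=(0,2)

(re-executing from step 1 with the substitution; state before step 1: counter=1 r=(0,0) succ=(0,0) retry=(0,0))
step 1 (Q CAS): counter=1 r=(0,0) succ=(0,0) retry=(0,1)
step 2 (P LOAD): counter=1 r=(1,0) succ=(0,0) retry=(0,1)
step 3 (P CAS): counter=2 r=(1,0) succ=(1,0) retry=(0,1)
step 4 (Q CAS): counter=2 r=(1,0) succ=(1,0) retry=(0,2)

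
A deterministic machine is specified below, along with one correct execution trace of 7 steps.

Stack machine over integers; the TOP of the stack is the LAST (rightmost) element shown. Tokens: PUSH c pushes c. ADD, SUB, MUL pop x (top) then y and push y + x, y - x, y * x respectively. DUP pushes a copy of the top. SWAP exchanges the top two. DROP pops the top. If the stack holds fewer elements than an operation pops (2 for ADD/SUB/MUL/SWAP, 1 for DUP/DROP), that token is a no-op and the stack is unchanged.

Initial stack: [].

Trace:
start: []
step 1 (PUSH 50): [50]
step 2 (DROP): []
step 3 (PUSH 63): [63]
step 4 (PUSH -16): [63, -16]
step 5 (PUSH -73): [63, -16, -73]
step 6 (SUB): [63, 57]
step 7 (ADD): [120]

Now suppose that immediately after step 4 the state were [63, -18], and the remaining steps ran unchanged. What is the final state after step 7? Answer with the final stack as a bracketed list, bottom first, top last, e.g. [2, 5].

[118]

state after step 4 := [63, -18]
step 5 (PUSH -73): [63, -18, -73]
step 6 (SUB): [63, 55]
step 7 (ADD): [118]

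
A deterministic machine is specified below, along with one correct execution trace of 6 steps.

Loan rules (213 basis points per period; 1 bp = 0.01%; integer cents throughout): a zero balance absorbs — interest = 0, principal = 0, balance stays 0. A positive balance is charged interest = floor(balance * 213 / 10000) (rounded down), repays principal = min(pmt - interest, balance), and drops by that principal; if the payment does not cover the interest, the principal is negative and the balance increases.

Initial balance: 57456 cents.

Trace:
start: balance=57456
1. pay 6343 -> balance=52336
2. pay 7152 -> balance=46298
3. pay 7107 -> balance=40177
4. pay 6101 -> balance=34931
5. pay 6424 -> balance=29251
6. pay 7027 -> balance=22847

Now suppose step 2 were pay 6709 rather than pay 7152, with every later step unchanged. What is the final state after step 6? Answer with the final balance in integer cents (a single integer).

23328

(re-executing from step 2 with the substitution; state before step 2: balance=52336)
2. pay 6709 -> balance=46741
3. pay 7107 -> balance=40629
4. pay 6101 -> balance=35393
5. pay 6424 -> balance=29722
6. pay 7027 -> balance=23328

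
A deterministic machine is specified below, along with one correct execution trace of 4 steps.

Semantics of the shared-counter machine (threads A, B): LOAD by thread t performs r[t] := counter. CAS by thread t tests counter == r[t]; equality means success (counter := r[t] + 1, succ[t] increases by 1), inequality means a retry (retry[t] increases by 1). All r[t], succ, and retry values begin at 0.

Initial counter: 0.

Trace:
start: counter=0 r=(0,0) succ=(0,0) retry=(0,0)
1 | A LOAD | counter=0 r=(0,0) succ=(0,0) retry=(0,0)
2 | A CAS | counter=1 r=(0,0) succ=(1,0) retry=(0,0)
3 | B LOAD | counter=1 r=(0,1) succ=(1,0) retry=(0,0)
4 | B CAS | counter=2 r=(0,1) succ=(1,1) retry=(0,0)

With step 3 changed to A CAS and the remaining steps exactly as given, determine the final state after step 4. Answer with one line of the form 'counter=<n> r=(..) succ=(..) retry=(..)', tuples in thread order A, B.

counter=1 r=(0,0) succ=(1,0) retry=(1,1)

(re-executing from step 3 with the substitution; state before step 3: counter=1 r=(0,0) succ=(1,0) retry=(0,0))
3 | A CAS | counter=1 r=(0,0) succ=(1,0) retry=(1,0)
4 | B CAS | counter=1 r=(0,0) succ=(1,0) retry=(1,1)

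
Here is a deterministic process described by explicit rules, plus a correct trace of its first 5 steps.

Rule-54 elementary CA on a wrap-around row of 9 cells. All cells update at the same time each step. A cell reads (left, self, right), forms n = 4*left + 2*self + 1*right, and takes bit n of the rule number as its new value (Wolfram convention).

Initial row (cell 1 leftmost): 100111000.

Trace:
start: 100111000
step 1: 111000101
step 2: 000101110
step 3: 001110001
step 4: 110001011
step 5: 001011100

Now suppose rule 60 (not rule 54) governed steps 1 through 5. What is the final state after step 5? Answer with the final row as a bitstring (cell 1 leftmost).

100111110

(re-executing steps 1..5 under rule 60; state before step 1: 100111000)
step 1: 110100100
step 2: 101110110
step 3: 111001101
step 4: 000101011
step 5: 100111110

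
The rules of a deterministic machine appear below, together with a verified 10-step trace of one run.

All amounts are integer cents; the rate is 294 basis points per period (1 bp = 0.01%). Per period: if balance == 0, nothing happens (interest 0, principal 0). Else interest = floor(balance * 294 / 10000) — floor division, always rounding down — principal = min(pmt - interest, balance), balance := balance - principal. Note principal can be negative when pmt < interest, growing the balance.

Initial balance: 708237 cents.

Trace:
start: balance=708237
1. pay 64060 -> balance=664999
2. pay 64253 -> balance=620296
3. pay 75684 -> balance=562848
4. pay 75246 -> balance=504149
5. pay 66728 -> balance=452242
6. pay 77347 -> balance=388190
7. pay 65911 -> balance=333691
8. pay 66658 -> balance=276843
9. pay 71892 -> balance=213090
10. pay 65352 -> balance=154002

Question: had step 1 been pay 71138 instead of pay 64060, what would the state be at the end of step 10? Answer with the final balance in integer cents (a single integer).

(re-executing from step 1 with the substitution; state before step 1: balance=708237)
1. pay 71138 -> balance=657921
2. pay 64253 -> balance=613010
3. pay 75684 -> balance=555348
4. pay 75246 -> balance=496429
5. pay 66728 -> balance=444296
6. pay 77347 -> balance=380011
7. pay 65911 -> balance=325272
8. pay 66658 -> balance=268176
9. pay 71892 -> balance=204168
10. pay 65352 -> balance=144818

144818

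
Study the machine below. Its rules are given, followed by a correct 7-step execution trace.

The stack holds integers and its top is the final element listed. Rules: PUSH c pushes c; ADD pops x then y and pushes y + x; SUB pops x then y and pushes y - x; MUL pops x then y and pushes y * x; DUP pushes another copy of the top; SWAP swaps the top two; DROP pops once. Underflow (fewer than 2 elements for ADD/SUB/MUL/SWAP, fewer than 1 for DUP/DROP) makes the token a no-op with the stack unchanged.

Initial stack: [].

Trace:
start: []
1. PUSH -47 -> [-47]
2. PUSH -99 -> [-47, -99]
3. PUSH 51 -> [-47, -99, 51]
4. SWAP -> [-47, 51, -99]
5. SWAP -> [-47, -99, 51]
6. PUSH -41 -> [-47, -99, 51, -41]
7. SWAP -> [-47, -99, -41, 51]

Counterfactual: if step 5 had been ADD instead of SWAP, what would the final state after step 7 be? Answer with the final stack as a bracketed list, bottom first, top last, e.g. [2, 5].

(re-executing from step 5 with the substitution; state before step 5: [-47, 51, -99])
5. ADD -> [-47, -48]
6. PUSH -41 -> [-47, -48, -41]
7. SWAP -> [-47, -41, -48]

[-47, -41, -48]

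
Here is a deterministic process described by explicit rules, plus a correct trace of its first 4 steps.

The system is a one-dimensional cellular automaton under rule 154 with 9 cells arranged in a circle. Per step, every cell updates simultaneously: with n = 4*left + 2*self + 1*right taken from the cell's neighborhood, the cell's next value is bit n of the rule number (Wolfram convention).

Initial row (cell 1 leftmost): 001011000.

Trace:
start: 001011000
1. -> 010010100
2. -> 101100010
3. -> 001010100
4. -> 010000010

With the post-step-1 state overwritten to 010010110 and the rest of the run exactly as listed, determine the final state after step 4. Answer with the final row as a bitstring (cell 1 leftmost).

110010110

state after step 1 := 010010110
2. -> 101100101
3. -> 001011001
4. -> 110010110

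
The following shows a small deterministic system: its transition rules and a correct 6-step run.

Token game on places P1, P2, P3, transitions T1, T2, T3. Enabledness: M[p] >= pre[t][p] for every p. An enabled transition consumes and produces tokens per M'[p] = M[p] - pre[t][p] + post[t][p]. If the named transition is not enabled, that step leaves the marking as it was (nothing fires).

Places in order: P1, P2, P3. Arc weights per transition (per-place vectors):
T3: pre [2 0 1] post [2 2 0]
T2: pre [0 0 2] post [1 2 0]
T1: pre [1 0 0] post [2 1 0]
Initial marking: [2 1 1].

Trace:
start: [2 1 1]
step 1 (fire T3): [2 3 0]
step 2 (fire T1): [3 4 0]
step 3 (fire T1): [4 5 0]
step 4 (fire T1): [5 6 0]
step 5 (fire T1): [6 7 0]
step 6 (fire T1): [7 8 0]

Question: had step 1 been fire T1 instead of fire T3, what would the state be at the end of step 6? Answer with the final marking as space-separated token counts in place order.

(re-executing from step 1 with the substitution; state before step 1: [2 1 1])
step 1 (fire T1): [3 2 1]
step 2 (fire T1): [4 3 1]
step 3 (fire T1): [5 4 1]
step 4 (fire T1): [6 5 1]
step 5 (fire T1): [7 6 1]
step 6 (fire T1): [8 7 1]

8 7 1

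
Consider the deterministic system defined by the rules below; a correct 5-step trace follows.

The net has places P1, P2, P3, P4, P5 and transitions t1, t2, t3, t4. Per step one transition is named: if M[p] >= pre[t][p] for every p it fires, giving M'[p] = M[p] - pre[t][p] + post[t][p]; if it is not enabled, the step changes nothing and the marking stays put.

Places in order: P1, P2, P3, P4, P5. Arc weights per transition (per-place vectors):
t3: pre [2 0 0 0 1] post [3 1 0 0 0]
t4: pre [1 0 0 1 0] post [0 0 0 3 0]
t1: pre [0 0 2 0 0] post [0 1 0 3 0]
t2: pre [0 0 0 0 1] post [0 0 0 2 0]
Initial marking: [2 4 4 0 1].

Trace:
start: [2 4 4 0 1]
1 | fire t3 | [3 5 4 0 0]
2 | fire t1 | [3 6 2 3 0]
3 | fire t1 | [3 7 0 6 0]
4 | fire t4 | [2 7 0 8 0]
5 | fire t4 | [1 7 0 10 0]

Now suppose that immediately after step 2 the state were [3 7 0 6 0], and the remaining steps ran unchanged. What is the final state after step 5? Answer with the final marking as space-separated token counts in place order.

1 7 0 10 0

state after step 2 := [3 7 0 6 0]
3 | fire t1 | [3 7 0 6 0]
4 | fire t4 | [2 7 0 8 0]
5 | fire t4 | [1 7 0 10 0]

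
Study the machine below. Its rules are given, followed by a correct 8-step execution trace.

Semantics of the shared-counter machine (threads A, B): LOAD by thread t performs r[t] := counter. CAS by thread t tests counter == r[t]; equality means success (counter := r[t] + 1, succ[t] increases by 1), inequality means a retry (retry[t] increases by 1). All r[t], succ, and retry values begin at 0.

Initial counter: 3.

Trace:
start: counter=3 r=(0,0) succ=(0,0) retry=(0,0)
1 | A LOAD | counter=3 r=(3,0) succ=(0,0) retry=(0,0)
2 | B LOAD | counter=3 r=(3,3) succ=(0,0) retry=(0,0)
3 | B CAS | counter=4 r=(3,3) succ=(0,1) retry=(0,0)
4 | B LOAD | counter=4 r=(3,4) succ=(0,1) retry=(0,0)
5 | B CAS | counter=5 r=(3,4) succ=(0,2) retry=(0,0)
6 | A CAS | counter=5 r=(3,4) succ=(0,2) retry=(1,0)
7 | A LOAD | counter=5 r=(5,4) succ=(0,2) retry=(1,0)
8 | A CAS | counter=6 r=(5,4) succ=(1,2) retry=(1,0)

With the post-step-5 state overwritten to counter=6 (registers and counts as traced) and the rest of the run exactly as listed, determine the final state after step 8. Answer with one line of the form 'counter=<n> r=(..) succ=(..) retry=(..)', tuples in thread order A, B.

state after step 5 := counter=6 r=(3,4) succ=(0,2) retry=(0,0)
6 | A CAS | counter=6 r=(3,4) succ=(0,2) retry=(1,0)
7 | A LOAD | counter=6 r=(6,4) succ=(0,2) retry=(1,0)
8 | A CAS | counter=7 r=(6,4) succ=(1,2) retry=(1,0)

counter=7 r=(6,4) succ=(1,2) retry=(1,0)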